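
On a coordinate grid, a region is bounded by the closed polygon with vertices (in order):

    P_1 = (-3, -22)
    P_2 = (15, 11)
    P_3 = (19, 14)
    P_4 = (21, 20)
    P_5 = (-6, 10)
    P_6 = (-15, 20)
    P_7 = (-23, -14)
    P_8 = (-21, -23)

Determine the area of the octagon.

Apply Gauss's area formula: 2A = Σ (x_i·y_{i+1} − x_{i+1}·y_i), indices taken mod 8.
Σ = (297) + (1) + (86) + (330) + (30) + (670) + (235) + (393) = 2042
Area = |Σ|/2 = 1021.

1021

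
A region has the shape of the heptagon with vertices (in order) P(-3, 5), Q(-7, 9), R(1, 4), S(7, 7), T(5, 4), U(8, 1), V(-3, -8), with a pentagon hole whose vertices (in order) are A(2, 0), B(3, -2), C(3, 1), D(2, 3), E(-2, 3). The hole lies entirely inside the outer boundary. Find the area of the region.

83

Outer boundary:
Apply the surveyor's formula: 2A = Σ (x_i·y_{i+1} − x_{i+1}·y_i), indices taken mod 7.
Σ = (8) + (-37) + (-21) + (-7) + (-27) + (-61) + (-39) = -184
Area = |Σ|/2 = 92.
Hole:
Apply the shoelace formula: 2A = Σ (x_i·y_{i+1} − x_{i+1}·y_i), indices taken mod 5.
Σ = (-4) + (9) + (7) + (12) + (-6) = 18
Area = |Σ|/2 = 9.
Net area = 92 − 9 = 83.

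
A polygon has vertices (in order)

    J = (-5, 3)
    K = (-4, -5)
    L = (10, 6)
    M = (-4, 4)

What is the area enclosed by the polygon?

67.5

Σ = (37) + (26) + (64) + (8) = 135
Area = |Σ|/2 = 67.5.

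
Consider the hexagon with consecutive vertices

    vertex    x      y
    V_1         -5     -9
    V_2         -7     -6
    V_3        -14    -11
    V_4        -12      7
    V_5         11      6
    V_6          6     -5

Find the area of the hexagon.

Apply Gauss's area formula: 2A = Σ (x_i·y_{i+1} − x_{i+1}·y_i), indices taken mod 6.
V_1→V_2: (-5)(-6) − (-7)(-9) = -33
V_2→V_3: (-7)(-11) − (-14)(-6) = -7
V_3→V_4: (-14)(7) − (-12)(-11) = -230
V_4→V_5: (-12)(6) − (11)(7) = -149
V_5→V_6: (11)(-5) − (6)(6) = -91
V_6→V_1: (6)(-9) − (-5)(-5) = -79
Σ = -589
Area = |Σ|/2 = 294.5.

294.5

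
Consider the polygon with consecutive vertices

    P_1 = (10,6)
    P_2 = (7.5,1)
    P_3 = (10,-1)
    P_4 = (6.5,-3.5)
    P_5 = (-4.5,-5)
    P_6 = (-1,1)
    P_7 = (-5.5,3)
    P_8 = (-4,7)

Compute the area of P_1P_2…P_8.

128.375

Apply the shoelace formula: 2A = Σ (x_i·y_{i+1} − x_{i+1}·y_i), indices taken mod 8.
Σ = (-35) + (-17.5) + (-28.5) + (-48.25) + (-9.5) + (2.5) + (-26.5) + (-94) = -256.75
Area = |Σ|/2 = 128.375.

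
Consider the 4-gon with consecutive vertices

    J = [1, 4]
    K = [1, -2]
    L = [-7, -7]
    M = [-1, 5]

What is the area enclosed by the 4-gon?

Apply the shoelace formula: 2A = Σ (x_i·y_{i+1} − x_{i+1}·y_i), indices taken mod 4.
Cross-terms: -6, -21, -42, -9  ⇒  Σ = -78
Area = |Σ|/2 = 39.

39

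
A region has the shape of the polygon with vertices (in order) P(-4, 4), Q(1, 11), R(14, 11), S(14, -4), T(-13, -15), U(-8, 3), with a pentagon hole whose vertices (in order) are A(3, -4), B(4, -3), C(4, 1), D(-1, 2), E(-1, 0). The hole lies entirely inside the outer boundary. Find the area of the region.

402

Outer boundary:
Σ = (-48) + (-143) + (-210) + (-262) + (-159) + (-20) = -842
Area = |Σ|/2 = 421.
Hole:
Apply the shoelace formula: 2A = Σ (x_i·y_{i+1} − x_{i+1}·y_i), indices taken mod 5.
A→B: (3)(-3) − (4)(-4) = 7
B→C: (4)(1) − (4)(-3) = 16
C→D: (4)(2) − (-1)(1) = 9
D→E: (-1)(0) − (-1)(2) = 2
E→A: (-1)(-4) − (3)(0) = 4
Σ = 38
Area = |Σ|/2 = 19.
Net area = 421 − 19 = 402.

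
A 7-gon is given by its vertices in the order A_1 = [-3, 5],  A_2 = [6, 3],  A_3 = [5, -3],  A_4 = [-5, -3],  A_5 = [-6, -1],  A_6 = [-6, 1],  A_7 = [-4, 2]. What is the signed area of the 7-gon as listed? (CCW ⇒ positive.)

A_1→A_2: (-3)(3) − (6)(5) = -39
A_2→A_3: (6)(-3) − (5)(3) = -33
A_3→A_4: (5)(-3) − (-5)(-3) = -30
A_4→A_5: (-5)(-1) − (-6)(-3) = -13
A_5→A_6: (-6)(1) − (-6)(-1) = -12
A_6→A_7: (-6)(2) − (-4)(1) = -8
A_7→A_1: (-4)(5) − (-3)(2) = -14
Σ = -149
Signed area = Σ/2 = -74.5 (negative ⇒ clockwise traversal).

-74.5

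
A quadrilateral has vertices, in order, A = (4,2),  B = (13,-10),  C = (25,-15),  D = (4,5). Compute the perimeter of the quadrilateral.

60

|AB| = √((9)² + (-12)²) = √225 = 15
|BC| = √((12)² + (-5)²) = √169 = 13
|CD| = √((-21)² + (20)²) = √841 = 29
|DA| = √((0)² + (-3)²) = √9 = 3
Perimeter = 15 + 13 + 29 + 3 = 60.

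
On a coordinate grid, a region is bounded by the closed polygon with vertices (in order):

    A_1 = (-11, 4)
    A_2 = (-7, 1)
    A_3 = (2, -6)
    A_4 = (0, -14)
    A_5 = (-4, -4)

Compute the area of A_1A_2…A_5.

43.5

Apply the surveyor's formula: 2A = Σ (x_i·y_{i+1} − x_{i+1}·y_i), indices taken mod 5.
Σ = (17) + (40) + (-28) + (-56) + (-60) = -87
Area = |Σ|/2 = 43.5.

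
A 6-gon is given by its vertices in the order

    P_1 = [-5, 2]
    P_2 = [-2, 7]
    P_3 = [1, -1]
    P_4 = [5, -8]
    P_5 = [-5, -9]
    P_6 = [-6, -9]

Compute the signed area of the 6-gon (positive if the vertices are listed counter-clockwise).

-95

Apply the shoelace (surveyor's) formula: 2A = Σ (x_i·y_{i+1} − x_{i+1}·y_i), indices taken mod 6.
Cross-terms: -31, -5, -3, -85, -9, -57  ⇒  Σ = -190
Signed area = Σ/2 = -95 (negative ⇒ clockwise traversal).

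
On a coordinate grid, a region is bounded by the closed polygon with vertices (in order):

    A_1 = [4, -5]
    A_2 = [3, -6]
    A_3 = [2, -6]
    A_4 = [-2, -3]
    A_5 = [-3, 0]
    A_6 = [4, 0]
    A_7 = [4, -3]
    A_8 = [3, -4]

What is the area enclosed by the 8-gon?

30

Apply Gauss's area formula: 2A = Σ (x_i·y_{i+1} − x_{i+1}·y_i), indices taken mod 8.
A_1→A_2: (4)(-6) − (3)(-5) = -9
A_2→A_3: (3)(-6) − (2)(-6) = -6
A_3→A_4: (2)(-3) − (-2)(-6) = -18
A_4→A_5: (-2)(0) − (-3)(-3) = -9
A_5→A_6: (-3)(0) − (4)(0) = 0
A_6→A_7: (4)(-3) − (4)(0) = -12
A_7→A_8: (4)(-4) − (3)(-3) = -7
A_8→A_1: (3)(-5) − (4)(-4) = 1
Σ = -60
Area = |Σ|/2 = 30.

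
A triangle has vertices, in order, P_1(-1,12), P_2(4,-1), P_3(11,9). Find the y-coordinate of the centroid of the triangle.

Apply the surveyor's formula. First the cross-terms c_i = x_i·y_{i+1} − x_{i+1}·y_i:
  -47, 47, 141  ⇒  2A = 141, A = 70.5.
Then Σ (y_i + y_{i+1})·c_i = 2820, so ȳ = 2820 / (6·70.5) = 20/3.

20/3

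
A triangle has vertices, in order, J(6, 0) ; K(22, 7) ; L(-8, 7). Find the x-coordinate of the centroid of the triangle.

Apply the surveyor's formula. First the cross-terms c_i = x_i·y_{i+1} − x_{i+1}·y_i:
  42, 210, -42  ⇒  2A = 210, A = 105.
Then Σ (x_i + x_{i+1})·c_i = 4200, so x̄ = 4200 / (6·105) = 20/3.

20/3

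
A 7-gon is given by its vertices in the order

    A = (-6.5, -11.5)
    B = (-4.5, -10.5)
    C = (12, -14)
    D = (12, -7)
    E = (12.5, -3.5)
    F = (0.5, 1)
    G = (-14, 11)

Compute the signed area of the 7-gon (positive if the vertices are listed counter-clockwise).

Σ = (16.5) + (189) + (84) + (45.5) + (14.25) + (19.5) + (232.5) = 601.25
Signed area = Σ/2 = 300.625 (positive ⇒ counter-clockwise traversal).

300.625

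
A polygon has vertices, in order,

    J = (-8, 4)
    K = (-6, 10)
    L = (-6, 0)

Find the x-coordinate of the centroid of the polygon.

-20/3

Apply the surveyor's formula. First the cross-terms c_i = x_i·y_{i+1} − x_{i+1}·y_i:
  -56, 60, -24  ⇒  2A = -20, A = -10.
Then Σ (x_i + x_{i+1})·c_i = 400, so x̄ = 400 / (6·(-10)) = -20/3.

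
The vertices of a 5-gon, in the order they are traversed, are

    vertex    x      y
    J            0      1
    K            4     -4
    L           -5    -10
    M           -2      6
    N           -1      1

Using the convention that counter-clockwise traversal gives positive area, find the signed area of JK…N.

Apply Gauss's area formula: 2A = Σ (x_i·y_{i+1} − x_{i+1}·y_i), indices taken mod 5.
Cross-terms: -4, -60, -50, 4, -1  ⇒  Σ = -111
Signed area = Σ/2 = -55.5 (negative ⇒ clockwise traversal).

-55.5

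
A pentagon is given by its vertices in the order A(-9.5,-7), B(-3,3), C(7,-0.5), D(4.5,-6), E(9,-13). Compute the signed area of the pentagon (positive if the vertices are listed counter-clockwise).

-149.875

A→B: (-9.5)(3) − (-3)(-7) = -49.5
B→C: (-3)(-0.5) − (7)(3) = -19.5
C→D: (7)(-6) − (4.5)(-0.5) = -39.75
D→E: (4.5)(-13) − (9)(-6) = -4.5
E→A: (9)(-7) − (-9.5)(-13) = -186.5
Σ = -299.75
Signed area = Σ/2 = -149.875 (negative ⇒ clockwise traversal).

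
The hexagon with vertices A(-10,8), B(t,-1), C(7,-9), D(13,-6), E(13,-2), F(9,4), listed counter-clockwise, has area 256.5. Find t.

-11

Write out the shoelace sum; only the two edges meeting at B involve t:
2·Area = [((-10)·(-1) − t·8) + (t·(-9) − 7·(-1))] + 309
       = -17·t + 326 = 513
⇒ t = -11.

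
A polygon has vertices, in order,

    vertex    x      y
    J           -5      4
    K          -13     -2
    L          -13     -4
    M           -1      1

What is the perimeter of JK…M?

30

|JK| = √((-8)² + (-6)²) = √100 = 10
|KL| = √((0)² + (-2)²) = √4 = 2
|LM| = √((12)² + (5)²) = √169 = 13
|MJ| = √((-4)² + (3)²) = √25 = 5
Perimeter = 10 + 2 + 13 + 5 = 30.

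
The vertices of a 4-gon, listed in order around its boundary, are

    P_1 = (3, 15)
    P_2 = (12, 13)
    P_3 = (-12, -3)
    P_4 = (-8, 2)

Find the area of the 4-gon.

97.5

Cross-terms: -141, 120, -48, -126  ⇒  Σ = -195
Area = |Σ|/2 = 97.5.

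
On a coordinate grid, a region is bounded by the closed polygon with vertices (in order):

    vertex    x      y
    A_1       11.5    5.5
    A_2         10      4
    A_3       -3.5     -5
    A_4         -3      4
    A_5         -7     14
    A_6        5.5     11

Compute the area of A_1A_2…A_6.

169.125

Apply the surveyor's formula: 2A = Σ (x_i·y_{i+1} − x_{i+1}·y_i), indices taken mod 6.
Σ = (-9) + (-36) + (-29) + (-14) + (-154) + (-96.25) = -338.25
Area = |Σ|/2 = 169.125.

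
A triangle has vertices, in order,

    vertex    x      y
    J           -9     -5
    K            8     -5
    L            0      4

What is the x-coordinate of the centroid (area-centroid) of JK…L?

Apply Gauss's area formula. First the cross-terms c_i = x_i·y_{i+1} − x_{i+1}·y_i:
  85, 32, 36  ⇒  2A = 153, A = 76.5.
Then Σ (x_i + x_{i+1})·c_i = -153, so x̄ = -153 / (6·76.5) = -1/3.

-1/3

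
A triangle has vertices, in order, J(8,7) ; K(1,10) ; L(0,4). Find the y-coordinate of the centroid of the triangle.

7

Apply the surveyor's formula. First the cross-terms c_i = x_i·y_{i+1} − x_{i+1}·y_i:
  73, 4, -32  ⇒  2A = 45, A = 22.5.
Then Σ (y_i + y_{i+1})·c_i = 945, so ȳ = 945 / (6·22.5) = 7.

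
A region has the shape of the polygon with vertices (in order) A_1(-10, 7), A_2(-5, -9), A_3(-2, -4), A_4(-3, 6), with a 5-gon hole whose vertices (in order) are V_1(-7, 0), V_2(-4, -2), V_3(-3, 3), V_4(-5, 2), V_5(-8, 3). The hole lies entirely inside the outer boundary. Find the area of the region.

57.5

Outer boundary:
Apply Gauss's area formula: 2A = Σ (x_i·y_{i+1} − x_{i+1}·y_i), indices taken mod 4.
Σ = (125) + (2) + (-24) + (39) = 142
Area = |Σ|/2 = 71.
Hole:
Apply the shoelace formula: 2A = Σ (x_i·y_{i+1} − x_{i+1}·y_i), indices taken mod 5.
Σ = (14) + (-18) + (9) + (1) + (21) = 27
Area = |Σ|/2 = 13.5.
Net area = 71 − 13.5 = 57.5.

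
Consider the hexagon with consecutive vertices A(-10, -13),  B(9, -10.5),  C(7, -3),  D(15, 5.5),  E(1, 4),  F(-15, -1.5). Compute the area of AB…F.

322.5

Apply the surveyor's formula: 2A = Σ (x_i·y_{i+1} − x_{i+1}·y_i), indices taken mod 6.
Cross-terms: 222, 46.5, 83.5, 54.5, 58.5, 180  ⇒  Σ = 645
Area = |Σ|/2 = 322.5.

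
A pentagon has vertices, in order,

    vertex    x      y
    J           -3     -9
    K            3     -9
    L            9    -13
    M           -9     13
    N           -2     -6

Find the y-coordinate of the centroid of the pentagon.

-167/66

Apply the shoelace formula. First the cross-terms c_i = x_i·y_{i+1} − x_{i+1}·y_i:
  54, 42, 0, 80, 0  ⇒  2A = 176, A = 88.
Then Σ (y_i + y_{i+1})·c_i = -1336, so ȳ = -1336 / (6·88) = -167/66.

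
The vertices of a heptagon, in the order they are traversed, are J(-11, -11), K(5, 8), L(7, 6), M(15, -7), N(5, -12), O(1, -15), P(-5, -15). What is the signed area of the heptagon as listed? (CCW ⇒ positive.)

Σ = (-33) + (-26) + (-139) + (-145) + (-63) + (-90) + (-110) = -606
Signed area = Σ/2 = -303 (negative ⇒ clockwise traversal).

-303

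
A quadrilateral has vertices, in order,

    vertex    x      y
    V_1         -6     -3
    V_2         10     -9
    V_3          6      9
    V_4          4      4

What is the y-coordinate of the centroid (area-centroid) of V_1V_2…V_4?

-32/19

Apply the shoelace formula. First the cross-terms c_i = x_i·y_{i+1} − x_{i+1}·y_i:
  84, 144, -12, 12  ⇒  2A = 228, A = 114.
Then Σ (y_i + y_{i+1})·c_i = -1152, so ȳ = -1152 / (6·114) = -32/19.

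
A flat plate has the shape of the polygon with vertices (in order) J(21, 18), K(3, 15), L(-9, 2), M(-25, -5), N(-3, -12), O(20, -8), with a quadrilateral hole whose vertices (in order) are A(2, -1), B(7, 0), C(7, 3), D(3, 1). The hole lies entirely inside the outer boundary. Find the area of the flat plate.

Outer boundary:
Σ = (261) + (141) + (95) + (285) + (264) + (528) = 1574
Area = |Σ|/2 = 787.
Hole:
Apply the shoelace (surveyor's) formula: 2A = Σ (x_i·y_{i+1} − x_{i+1}·y_i), indices taken mod 4.
Σ = (7) + (21) + (-2) + (-5) = 21
Area = |Σ|/2 = 10.5.
Net area = 787 − 10.5 = 776.5.

776.5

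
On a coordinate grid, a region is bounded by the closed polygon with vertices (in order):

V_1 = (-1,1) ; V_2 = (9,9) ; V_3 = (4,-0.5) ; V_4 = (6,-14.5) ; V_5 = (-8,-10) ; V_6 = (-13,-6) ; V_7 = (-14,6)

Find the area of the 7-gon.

270.75

Σ = (-18) + (-40.5) + (-55) + (-176) + (-82) + (-162) + (-8) = -541.5
Area = |Σ|/2 = 270.75.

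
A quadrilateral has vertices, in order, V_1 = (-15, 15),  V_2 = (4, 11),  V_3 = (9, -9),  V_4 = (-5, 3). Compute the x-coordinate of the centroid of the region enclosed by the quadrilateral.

-52/51

Apply the surveyor's formula. First the cross-terms c_i = x_i·y_{i+1} − x_{i+1}·y_i:
  -225, -135, -18, -30  ⇒  2A = -408, A = -204.
Then Σ (x_i + x_{i+1})·c_i = 1248, so x̄ = 1248 / (6·(-204)) = -52/51.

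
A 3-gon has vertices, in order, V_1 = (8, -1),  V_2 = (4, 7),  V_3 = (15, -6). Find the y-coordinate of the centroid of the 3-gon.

0

Apply the shoelace formula. First the cross-terms c_i = x_i·y_{i+1} − x_{i+1}·y_i:
  60, -129, 33  ⇒  2A = -36, A = -18.
Then Σ (y_i + y_{i+1})·c_i = 0, so ȳ = 0 / (6·(-18)) = 0.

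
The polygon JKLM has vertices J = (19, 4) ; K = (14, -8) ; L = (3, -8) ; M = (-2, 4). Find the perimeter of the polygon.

58

|JK| = √((-5)² + (-12)²) = √169 = 13
|KL| = √((-11)² + (0)²) = √121 = 11
|LM| = √((-5)² + (12)²) = √169 = 13
|MJ| = √((21)² + (0)²) = √441 = 21
Perimeter = 13 + 11 + 13 + 21 = 58.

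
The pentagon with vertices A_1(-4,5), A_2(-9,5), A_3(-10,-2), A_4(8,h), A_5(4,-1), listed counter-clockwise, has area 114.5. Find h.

-8

The doubled signed area Σ (x_i y_{i+1} − x_{i+1} y_i) is linear in h.
With h=0 it equals 117; the coefficient of h is -14 (from the two edges through A_4).
So -14·h + 117 = 2·114.5 = 229 ⇒ h = -8.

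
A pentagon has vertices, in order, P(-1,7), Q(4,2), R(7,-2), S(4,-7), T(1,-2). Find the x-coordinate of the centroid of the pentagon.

Apply the shoelace formula. First the cross-terms c_i = x_i·y_{i+1} − x_{i+1}·y_i:
  -30, -22, -41, -1, 5  ⇒  2A = -89, A = -44.5.
Then Σ (x_i + x_{i+1})·c_i = -788, so x̄ = -788 / (6·(-44.5)) = 788/267.

788/267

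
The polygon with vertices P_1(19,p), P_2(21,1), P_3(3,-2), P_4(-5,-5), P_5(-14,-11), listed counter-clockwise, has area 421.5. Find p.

Write out the shoelace sum; only the two edges meeting at P_1 involve p:
2·Area = [((-14)·p − 19·(-11)) + (19·1 − 21·p)] + -85
       = -35·p + 143 = 843
⇒ p = -20.

-20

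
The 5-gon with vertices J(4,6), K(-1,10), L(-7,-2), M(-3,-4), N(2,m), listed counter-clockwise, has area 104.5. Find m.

-7

Write out the shoelace sum; only the two edges meeting at N involve m:
2·Area = [((-3)·m − 2·(-4)) + (2·6 − 4·m)] + 140
       = -7·m + 160 = 209
⇒ m = -7.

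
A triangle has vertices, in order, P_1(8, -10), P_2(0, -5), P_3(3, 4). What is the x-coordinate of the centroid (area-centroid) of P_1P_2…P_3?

11/3

Apply the shoelace formula. First the cross-terms c_i = x_i·y_{i+1} − x_{i+1}·y_i:
  -40, 15, -62  ⇒  2A = -87, A = -43.5.
Then Σ (x_i + x_{i+1})·c_i = -957, so x̄ = -957 / (6·(-43.5)) = 11/3.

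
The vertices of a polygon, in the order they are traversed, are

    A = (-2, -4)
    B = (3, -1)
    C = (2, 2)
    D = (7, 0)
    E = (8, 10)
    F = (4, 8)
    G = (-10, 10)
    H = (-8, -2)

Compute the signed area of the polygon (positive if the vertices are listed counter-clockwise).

175

Σ = (14) + (8) + (-14) + (70) + (24) + (120) + (100) + (28) = 350
Signed area = Σ/2 = 175 (positive ⇒ counter-clockwise traversal).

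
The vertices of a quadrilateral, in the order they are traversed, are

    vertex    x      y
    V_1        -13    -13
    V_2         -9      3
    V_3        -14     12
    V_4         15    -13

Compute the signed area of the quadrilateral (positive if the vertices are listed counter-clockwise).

-292

V_1→V_2: (-13)(3) − (-9)(-13) = -156
V_2→V_3: (-9)(12) − (-14)(3) = -66
V_3→V_4: (-14)(-13) − (15)(12) = 2
V_4→V_1: (15)(-13) − (-13)(-13) = -364
Σ = -584
Signed area = Σ/2 = -292 (negative ⇒ clockwise traversal).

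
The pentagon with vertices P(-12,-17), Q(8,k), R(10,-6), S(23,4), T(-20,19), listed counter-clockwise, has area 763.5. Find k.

The doubled signed area Σ (x_i y_{i+1} − x_{i+1} y_i) is linear in k.
With k=0 it equals 1351; the coefficient of k is -22 (from the two edges through Q).
So -22·k + 1351 = 2·763.5 = 1527 ⇒ k = -8.

-8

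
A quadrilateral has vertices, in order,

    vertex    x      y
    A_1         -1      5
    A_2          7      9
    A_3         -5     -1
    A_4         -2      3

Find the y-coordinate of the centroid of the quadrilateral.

Apply Gauss's area formula. First the cross-terms c_i = x_i·y_{i+1} − x_{i+1}·y_i:
  -44, 38, -17, -7  ⇒  2A = -30, A = -15.
Then Σ (y_i + y_{i+1})·c_i = -402, so ȳ = -402 / (6·(-15)) = 67/15.

67/15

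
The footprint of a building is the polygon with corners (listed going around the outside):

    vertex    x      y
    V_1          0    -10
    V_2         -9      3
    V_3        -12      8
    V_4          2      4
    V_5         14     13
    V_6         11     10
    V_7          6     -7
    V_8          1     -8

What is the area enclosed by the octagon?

Apply Gauss's area formula: 2A = Σ (x_i·y_{i+1} − x_{i+1}·y_i), indices taken mod 8.
V_1→V_2: (0)(3) − (-9)(-10) = -90
V_2→V_3: (-9)(8) − (-12)(3) = -36
V_3→V_4: (-12)(4) − (2)(8) = -64
V_4→V_5: (2)(13) − (14)(4) = -30
V_5→V_6: (14)(10) − (11)(13) = -3
V_6→V_7: (11)(-7) − (6)(10) = -137
V_7→V_8: (6)(-8) − (1)(-7) = -41
V_8→V_1: (1)(-10) − (0)(-8) = -10
Σ = -411
Area = |Σ|/2 = 205.5.

205.5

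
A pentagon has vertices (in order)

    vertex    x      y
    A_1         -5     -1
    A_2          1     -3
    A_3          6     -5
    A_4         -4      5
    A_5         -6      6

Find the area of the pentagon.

Apply Gauss's area formula: 2A = Σ (x_i·y_{i+1} − x_{i+1}·y_i), indices taken mod 5.
Cross-terms: 16, 13, 10, 6, 36  ⇒  Σ = 81
Area = |Σ|/2 = 40.5.

40.5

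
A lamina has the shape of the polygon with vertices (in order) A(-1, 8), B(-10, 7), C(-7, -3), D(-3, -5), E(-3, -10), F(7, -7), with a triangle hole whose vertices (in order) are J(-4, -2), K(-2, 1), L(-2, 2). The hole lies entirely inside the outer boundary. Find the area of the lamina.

165.5

Outer boundary:
Apply the surveyor's formula: 2A = Σ (x_i·y_{i+1} − x_{i+1}·y_i), indices taken mod 6.
Σ = (73) + (79) + (26) + (15) + (91) + (49) = 333
Area = |Σ|/2 = 166.5.
Hole:
Apply Gauss's area formula: 2A = Σ (x_i·y_{i+1} − x_{i+1}·y_i), indices taken mod 3.
Cross-terms: -8, -2, 12  ⇒  Σ = 2
Area = |Σ|/2 = 1.
Net area = 166.5 − 1 = 165.5.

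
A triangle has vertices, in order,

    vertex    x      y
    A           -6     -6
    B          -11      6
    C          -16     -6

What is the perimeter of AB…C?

|AB| = √((-5)² + (12)²) = √169 = 13
|BC| = √((-5)² + (-12)²) = √169 = 13
|CA| = √((10)² + (0)²) = √100 = 10
Perimeter = 13 + 13 + 10 = 36.

36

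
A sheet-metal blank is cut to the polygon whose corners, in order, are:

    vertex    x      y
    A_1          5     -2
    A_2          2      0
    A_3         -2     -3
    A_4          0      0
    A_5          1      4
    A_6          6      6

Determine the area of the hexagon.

31

Apply the surveyor's formula: 2A = Σ (x_i·y_{i+1} − x_{i+1}·y_i), indices taken mod 6.
Σ = (4) + (-6) + (0) + (0) + (-18) + (-42) = -62
Area = |Σ|/2 = 31.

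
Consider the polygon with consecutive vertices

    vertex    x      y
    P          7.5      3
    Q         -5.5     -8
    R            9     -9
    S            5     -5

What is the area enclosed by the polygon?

65.25

P→Q: (7.5)(-8) − (-5.5)(3) = -43.5
Q→R: (-5.5)(-9) − (9)(-8) = 121.5
R→S: (9)(-5) − (5)(-9) = 0
S→P: (5)(3) − (7.5)(-5) = 52.5
Σ = 130.5
Area = |Σ|/2 = 65.25.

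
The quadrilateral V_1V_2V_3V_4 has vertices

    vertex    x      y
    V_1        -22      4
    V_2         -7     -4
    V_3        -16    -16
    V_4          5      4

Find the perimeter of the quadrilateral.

|V_1V_2| = √((15)² + (-8)²) = √289 = 17
|V_2V_3| = √((-9)² + (-12)²) = √225 = 15
|V_3V_4| = √((21)² + (20)²) = √841 = 29
|V_4V_1| = √((-27)² + (0)²) = √729 = 27
Perimeter = 17 + 15 + 29 + 27 = 88.

88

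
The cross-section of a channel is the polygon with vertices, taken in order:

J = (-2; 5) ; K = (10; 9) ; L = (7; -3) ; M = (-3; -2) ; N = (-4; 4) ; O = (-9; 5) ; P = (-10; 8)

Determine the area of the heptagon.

Apply the shoelace (surveyor's) formula: 2A = Σ (x_i·y_{i+1} − x_{i+1}·y_i), indices taken mod 7.
Cross-terms: -68, -93, -23, -20, 16, -22, -34  ⇒  Σ = -244
Area = |Σ|/2 = 122.

122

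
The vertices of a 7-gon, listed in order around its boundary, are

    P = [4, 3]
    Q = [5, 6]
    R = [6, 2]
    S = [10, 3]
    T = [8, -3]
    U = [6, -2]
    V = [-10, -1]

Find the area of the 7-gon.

P→Q: (4)(6) − (5)(3) = 9
Q→R: (5)(2) − (6)(6) = -26
R→S: (6)(3) − (10)(2) = -2
S→T: (10)(-3) − (8)(3) = -54
T→U: (8)(-2) − (6)(-3) = 2
U→V: (6)(-1) − (-10)(-2) = -26
V→P: (-10)(3) − (4)(-1) = -26
Σ = -123
Area = |Σ|/2 = 61.5.

61.5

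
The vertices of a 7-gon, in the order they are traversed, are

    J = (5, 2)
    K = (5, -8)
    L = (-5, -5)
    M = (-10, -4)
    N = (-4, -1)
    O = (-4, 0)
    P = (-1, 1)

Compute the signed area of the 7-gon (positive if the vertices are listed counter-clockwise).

-83

Apply Gauss's area formula: 2A = Σ (x_i·y_{i+1} − x_{i+1}·y_i), indices taken mod 7.
J→K: (5)(-8) − (5)(2) = -50
K→L: (5)(-5) − (-5)(-8) = -65
L→M: (-5)(-4) − (-10)(-5) = -30
M→N: (-10)(-1) − (-4)(-4) = -6
N→O: (-4)(0) − (-4)(-1) = -4
O→P: (-4)(1) − (-1)(0) = -4
P→J: (-1)(2) − (5)(1) = -7
Σ = -166
Signed area = Σ/2 = -83 (negative ⇒ clockwise traversal).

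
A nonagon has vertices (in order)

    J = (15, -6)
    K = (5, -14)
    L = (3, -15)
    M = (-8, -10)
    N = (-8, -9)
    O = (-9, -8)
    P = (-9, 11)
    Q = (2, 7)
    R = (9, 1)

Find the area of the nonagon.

387

Apply the surveyor's formula: 2A = Σ (x_i·y_{i+1} − x_{i+1}·y_i), indices taken mod 9.
Σ = (-180) + (-33) + (-150) + (-8) + (-17) + (-171) + (-85) + (-61) + (-69) = -774
Area = |Σ|/2 = 387.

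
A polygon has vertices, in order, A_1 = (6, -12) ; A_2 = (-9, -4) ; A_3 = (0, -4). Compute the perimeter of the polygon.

|A_1A_2| = √((-15)² + (8)²) = √289 = 17
|A_2A_3| = √((9)² + (0)²) = √81 = 9
|A_3A_1| = √((6)² + (-8)²) = √100 = 10
Perimeter = 17 + 9 + 10 = 36.

36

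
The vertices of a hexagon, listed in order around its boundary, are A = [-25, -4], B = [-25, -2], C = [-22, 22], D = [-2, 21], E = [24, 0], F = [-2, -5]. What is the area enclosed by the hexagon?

Apply Gauss's area formula: 2A = Σ (x_i·y_{i+1} − x_{i+1}·y_i), indices taken mod 6.
Σ = (-50) + (-594) + (-418) + (-504) + (-120) + (-117) = -1803
Area = |Σ|/2 = 901.5.

901.5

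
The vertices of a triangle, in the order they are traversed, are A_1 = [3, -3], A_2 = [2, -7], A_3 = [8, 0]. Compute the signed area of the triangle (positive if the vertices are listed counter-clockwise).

Apply Gauss's area formula: 2A = Σ (x_i·y_{i+1} − x_{i+1}·y_i), indices taken mod 3.
Σ = (-15) + (56) + (-24) = 17
Signed area = Σ/2 = 8.5 (positive ⇒ counter-clockwise traversal).

8.5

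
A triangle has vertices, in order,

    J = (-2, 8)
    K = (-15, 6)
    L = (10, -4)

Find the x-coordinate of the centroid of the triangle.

-7/3

Apply the shoelace (surveyor's) formula. First the cross-terms c_i = x_i·y_{i+1} − x_{i+1}·y_i:
  108, 0, 72  ⇒  2A = 180, A = 90.
Then Σ (x_i + x_{i+1})·c_i = -1260, so x̄ = -1260 / (6·90) = -7/3.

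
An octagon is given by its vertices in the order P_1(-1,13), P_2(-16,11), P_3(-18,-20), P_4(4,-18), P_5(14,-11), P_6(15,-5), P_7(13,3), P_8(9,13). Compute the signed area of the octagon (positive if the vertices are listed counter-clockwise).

P_1→P_2: (-1)(11) − (-16)(13) = 197
P_2→P_3: (-16)(-20) − (-18)(11) = 518
P_3→P_4: (-18)(-18) − (4)(-20) = 404
P_4→P_5: (4)(-11) − (14)(-18) = 208
P_5→P_6: (14)(-5) − (15)(-11) = 95
P_6→P_7: (15)(3) − (13)(-5) = 110
P_7→P_8: (13)(13) − (9)(3) = 142
P_8→P_1: (9)(13) − (-1)(13) = 130
Σ = 1804
Signed area = Σ/2 = 902 (positive ⇒ counter-clockwise traversal).

902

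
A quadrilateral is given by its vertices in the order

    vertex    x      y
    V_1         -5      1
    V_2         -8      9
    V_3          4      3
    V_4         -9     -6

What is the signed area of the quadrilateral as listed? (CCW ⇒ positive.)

Apply Gauss's area formula: 2A = Σ (x_i·y_{i+1} − x_{i+1}·y_i), indices taken mod 4.
Σ = (-37) + (-60) + (3) + (-39) = -133
Signed area = Σ/2 = -66.5 (negative ⇒ clockwise traversal).

-66.5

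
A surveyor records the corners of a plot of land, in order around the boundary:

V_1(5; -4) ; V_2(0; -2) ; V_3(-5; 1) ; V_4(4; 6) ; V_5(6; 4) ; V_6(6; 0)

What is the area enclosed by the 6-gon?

Apply Gauss's area formula: 2A = Σ (x_i·y_{i+1} − x_{i+1}·y_i), indices taken mod 6.
V_1→V_2: (5)(-2) − (0)(-4) = -10
V_2→V_3: (0)(1) − (-5)(-2) = -10
V_3→V_4: (-5)(6) − (4)(1) = -34
V_4→V_5: (4)(4) − (6)(6) = -20
V_5→V_6: (6)(0) − (6)(4) = -24
V_6→V_1: (6)(-4) − (5)(0) = -24
Σ = -122
Area = |Σ|/2 = 61.

61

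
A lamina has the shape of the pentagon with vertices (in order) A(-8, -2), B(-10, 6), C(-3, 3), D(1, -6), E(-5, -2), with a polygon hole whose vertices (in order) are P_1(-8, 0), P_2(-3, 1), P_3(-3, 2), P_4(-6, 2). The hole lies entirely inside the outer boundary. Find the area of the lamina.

46

Outer boundary:
Cross-terms: -68, -12, 15, -32, -6  ⇒  Σ = -103
Area = |Σ|/2 = 51.5.
Hole:
Cross-terms: -8, -3, 6, 16  ⇒  Σ = 11
Area = |Σ|/2 = 5.5.
Net area = 51.5 − 5.5 = 46.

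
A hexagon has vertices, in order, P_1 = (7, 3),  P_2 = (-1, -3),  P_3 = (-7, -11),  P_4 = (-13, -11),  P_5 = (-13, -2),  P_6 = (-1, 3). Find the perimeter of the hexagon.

56

|P_1P_2| = √((-8)² + (-6)²) = √100 = 10
|P_2P_3| = √((-6)² + (-8)²) = √100 = 10
|P_3P_4| = √((-6)² + (0)²) = √36 = 6
|P_4P_5| = √((0)² + (9)²) = √81 = 9
|P_5P_6| = √((12)² + (5)²) = √169 = 13
|P_6P_1| = √((8)² + (0)²) = √64 = 8
Perimeter = 10 + 10 + 6 + 9 + 13 + 8 = 56.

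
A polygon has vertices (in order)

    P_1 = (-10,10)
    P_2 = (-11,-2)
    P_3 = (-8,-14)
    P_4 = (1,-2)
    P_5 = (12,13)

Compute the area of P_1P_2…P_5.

P_1→P_2: (-10)(-2) − (-11)(10) = 130
P_2→P_3: (-11)(-14) − (-8)(-2) = 138
P_3→P_4: (-8)(-2) − (1)(-14) = 30
P_4→P_5: (1)(13) − (12)(-2) = 37
P_5→P_1: (12)(10) − (-10)(13) = 250
Σ = 585
Area = |Σ|/2 = 292.5.

292.5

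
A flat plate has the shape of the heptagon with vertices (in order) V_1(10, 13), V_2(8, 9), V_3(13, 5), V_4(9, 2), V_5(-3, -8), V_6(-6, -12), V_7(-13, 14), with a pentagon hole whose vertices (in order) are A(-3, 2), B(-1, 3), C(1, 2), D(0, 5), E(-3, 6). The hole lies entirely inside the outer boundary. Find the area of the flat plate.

358.5

Outer boundary:
Σ = (-14) + (-77) + (-19) + (-66) + (-12) + (-240) + (-309) = -737
Area = |Σ|/2 = 368.5.
Hole:
Apply the shoelace (surveyor's) formula: 2A = Σ (x_i·y_{i+1} − x_{i+1}·y_i), indices taken mod 5.
Σ = (-7) + (-5) + (5) + (15) + (12) = 20
Area = |Σ|/2 = 10.
Net area = 368.5 − 10 = 358.5.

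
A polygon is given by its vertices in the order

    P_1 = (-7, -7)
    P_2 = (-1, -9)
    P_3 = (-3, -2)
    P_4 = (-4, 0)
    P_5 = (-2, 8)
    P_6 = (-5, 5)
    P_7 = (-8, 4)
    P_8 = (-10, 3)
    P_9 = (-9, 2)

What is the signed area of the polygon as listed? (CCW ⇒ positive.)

70.5

P_1→P_2: (-7)(-9) − (-1)(-7) = 56
P_2→P_3: (-1)(-2) − (-3)(-9) = -25
P_3→P_4: (-3)(0) − (-4)(-2) = -8
P_4→P_5: (-4)(8) − (-2)(0) = -32
P_5→P_6: (-2)(5) − (-5)(8) = 30
P_6→P_7: (-5)(4) − (-8)(5) = 20
P_7→P_8: (-8)(3) − (-10)(4) = 16
P_8→P_9: (-10)(2) − (-9)(3) = 7
P_9→P_1: (-9)(-7) − (-7)(2) = 77
Σ = 141
Signed area = Σ/2 = 70.5 (positive ⇒ counter-clockwise traversal).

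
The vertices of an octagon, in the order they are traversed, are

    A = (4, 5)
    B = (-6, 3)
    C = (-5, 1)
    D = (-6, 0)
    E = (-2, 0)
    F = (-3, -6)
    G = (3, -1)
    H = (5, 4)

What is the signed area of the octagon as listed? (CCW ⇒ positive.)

58

Apply Gauss's area formula: 2A = Σ (x_i·y_{i+1} − x_{i+1}·y_i), indices taken mod 8.
Σ = (42) + (9) + (6) + (0) + (12) + (21) + (17) + (9) = 116
Signed area = Σ/2 = 58 (positive ⇒ counter-clockwise traversal).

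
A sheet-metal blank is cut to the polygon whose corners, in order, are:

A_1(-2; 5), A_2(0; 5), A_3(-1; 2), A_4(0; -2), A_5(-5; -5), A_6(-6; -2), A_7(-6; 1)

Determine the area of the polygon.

A_1→A_2: (-2)(5) − (0)(5) = -10
A_2→A_3: (0)(2) − (-1)(5) = 5
A_3→A_4: (-1)(-2) − (0)(2) = 2
A_4→A_5: (0)(-5) − (-5)(-2) = -10
A_5→A_6: (-5)(-2) − (-6)(-5) = -20
A_6→A_7: (-6)(1) − (-6)(-2) = -18
A_7→A_1: (-6)(5) − (-2)(1) = -28
Σ = -79
Area = |Σ|/2 = 39.5.

39.5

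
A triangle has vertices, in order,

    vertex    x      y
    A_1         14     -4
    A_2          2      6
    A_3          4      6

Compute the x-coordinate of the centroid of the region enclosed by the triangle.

20/3

Apply the shoelace (surveyor's) formula. First the cross-terms c_i = x_i·y_{i+1} − x_{i+1}·y_i:
  92, -12, -100  ⇒  2A = -20, A = -10.
Then Σ (x_i + x_{i+1})·c_i = -400, so x̄ = -400 / (6·(-10)) = 20/3.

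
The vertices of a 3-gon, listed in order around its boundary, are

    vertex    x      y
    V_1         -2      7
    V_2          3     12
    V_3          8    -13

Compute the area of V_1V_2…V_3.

Cross-terms: -45, -135, 30  ⇒  Σ = -150
Area = |Σ|/2 = 75.

75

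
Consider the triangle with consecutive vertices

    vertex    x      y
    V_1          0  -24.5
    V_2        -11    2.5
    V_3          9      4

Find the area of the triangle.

Apply Gauss's area formula: 2A = Σ (x_i·y_{i+1} − x_{i+1}·y_i), indices taken mod 3.
Σ = (-269.5) + (-66.5) + (-220.5) = -556.5
Area = |Σ|/2 = 278.25.

278.25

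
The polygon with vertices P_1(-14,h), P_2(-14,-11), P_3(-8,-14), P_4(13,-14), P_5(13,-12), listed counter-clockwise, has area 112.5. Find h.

-7

Write out the shoelace sum; only the two edges meeting at P_1 involve h:
2·Area = [(13·h − (-14)·(-12)) + ((-14)·(-11) − (-14)·h)] + 428
       = 27·h + 414 = 225
⇒ h = -7.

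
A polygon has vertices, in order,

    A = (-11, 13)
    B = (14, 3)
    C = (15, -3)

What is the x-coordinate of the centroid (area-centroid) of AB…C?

Apply the shoelace formula. First the cross-terms c_i = x_i·y_{i+1} − x_{i+1}·y_i:
  -215, -87, 162  ⇒  2A = -140, A = -70.
Then Σ (x_i + x_{i+1})·c_i = -2520, so x̄ = -2520 / (6·(-70)) = 6.

6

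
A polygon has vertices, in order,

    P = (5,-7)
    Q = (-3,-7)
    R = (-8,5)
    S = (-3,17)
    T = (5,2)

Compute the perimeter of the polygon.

60

|PQ| = √((-8)² + (0)²) = √64 = 8
|QR| = √((-5)² + (12)²) = √169 = 13
|RS| = √((5)² + (12)²) = √169 = 13
|ST| = √((8)² + (-15)²) = √289 = 17
|TP| = √((0)² + (-9)²) = √81 = 9
Perimeter = 8 + 13 + 13 + 17 + 9 = 60.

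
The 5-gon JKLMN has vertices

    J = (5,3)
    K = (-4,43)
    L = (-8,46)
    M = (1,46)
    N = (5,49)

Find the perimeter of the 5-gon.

|JK| = √((-9)² + (40)²) = √1681 = 41
|KL| = √((-4)² + (3)²) = √25 = 5
|LM| = √((9)² + (0)²) = √81 = 9
|MN| = √((4)² + (3)²) = √25 = 5
|NJ| = √((0)² + (-46)²) = √2116 = 46
Perimeter = 41 + 5 + 9 + 5 + 46 = 106.

106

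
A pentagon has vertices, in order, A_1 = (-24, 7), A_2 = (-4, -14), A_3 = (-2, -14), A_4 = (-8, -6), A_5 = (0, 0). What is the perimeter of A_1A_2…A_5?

76

|A_1A_2| = √((20)² + (-21)²) = √841 = 29
|A_2A_3| = √((2)² + (0)²) = √4 = 2
|A_3A_4| = √((-6)² + (8)²) = √100 = 10
|A_4A_5| = √((8)² + (6)²) = √100 = 10
|A_5A_1| = √((-24)² + (7)²) = √625 = 25
Perimeter = 29 + 2 + 10 + 10 + 25 = 76.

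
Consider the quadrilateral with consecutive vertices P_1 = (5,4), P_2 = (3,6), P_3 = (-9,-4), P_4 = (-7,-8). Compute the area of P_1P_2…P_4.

Cross-terms: 18, 42, 44, 12  ⇒  Σ = 116
Area = |Σ|/2 = 58.

58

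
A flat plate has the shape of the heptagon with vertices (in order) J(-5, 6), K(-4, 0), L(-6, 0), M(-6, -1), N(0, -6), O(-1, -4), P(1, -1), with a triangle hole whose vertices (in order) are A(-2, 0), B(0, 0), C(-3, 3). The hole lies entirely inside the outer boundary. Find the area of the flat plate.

Outer boundary:
Apply Gauss's area formula: 2A = Σ (x_i·y_{i+1} − x_{i+1}·y_i), indices taken mod 7.
J→K: (-5)(0) − (-4)(6) = 24
K→L: (-4)(0) − (-6)(0) = 0
L→M: (-6)(-1) − (-6)(0) = 6
M→N: (-6)(-6) − (0)(-1) = 36
N→O: (0)(-4) − (-1)(-6) = -6
O→P: (-1)(-1) − (1)(-4) = 5
P→J: (1)(6) − (-5)(-1) = 1
Σ = 66
Area = |Σ|/2 = 33.
Hole:
A→B: (-2)(0) − (0)(0) = 0
B→C: (0)(3) − (-3)(0) = 0
C→A: (-3)(0) − (-2)(3) = 6
Σ = 6
Area = |Σ|/2 = 3.
Net area = 33 − 3 = 30.

30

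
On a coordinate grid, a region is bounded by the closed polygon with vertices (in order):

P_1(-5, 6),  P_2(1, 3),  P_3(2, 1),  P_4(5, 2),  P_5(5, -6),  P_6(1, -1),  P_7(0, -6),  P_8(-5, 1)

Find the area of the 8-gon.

Apply the shoelace (surveyor's) formula: 2A = Σ (x_i·y_{i+1} − x_{i+1}·y_i), indices taken mod 8.
Σ = (-21) + (-5) + (-1) + (-40) + (1) + (-6) + (-30) + (-25) = -127
Area = |Σ|/2 = 63.5.

63.5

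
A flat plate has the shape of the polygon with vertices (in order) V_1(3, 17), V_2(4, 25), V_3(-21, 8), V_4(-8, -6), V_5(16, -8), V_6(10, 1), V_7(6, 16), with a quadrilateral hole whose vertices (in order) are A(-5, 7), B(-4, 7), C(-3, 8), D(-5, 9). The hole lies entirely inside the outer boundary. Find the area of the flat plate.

Outer boundary:
Σ = (7) + (557) + (190) + (160) + (96) + (154) + (54) = 1218
Area = |Σ|/2 = 609.
Hole:
A→B: (-5)(7) − (-4)(7) = -7
B→C: (-4)(8) − (-3)(7) = -11
C→D: (-3)(9) − (-5)(8) = 13
D→A: (-5)(7) − (-5)(9) = 10
Σ = 5
Area = |Σ|/2 = 2.5.
Net area = 609 − 2.5 = 606.5.

606.5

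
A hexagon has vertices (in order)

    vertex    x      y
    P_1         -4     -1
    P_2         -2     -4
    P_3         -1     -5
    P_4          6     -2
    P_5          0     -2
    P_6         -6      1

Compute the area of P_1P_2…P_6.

19

Apply the surveyor's formula: 2A = Σ (x_i·y_{i+1} − x_{i+1}·y_i), indices taken mod 6.
P_1→P_2: (-4)(-4) − (-2)(-1) = 14
P_2→P_3: (-2)(-5) − (-1)(-4) = 6
P_3→P_4: (-1)(-2) − (6)(-5) = 32
P_4→P_5: (6)(-2) − (0)(-2) = -12
P_5→P_6: (0)(1) − (-6)(-2) = -12
P_6→P_1: (-6)(-1) − (-4)(1) = 10
Σ = 38
Area = |Σ|/2 = 19.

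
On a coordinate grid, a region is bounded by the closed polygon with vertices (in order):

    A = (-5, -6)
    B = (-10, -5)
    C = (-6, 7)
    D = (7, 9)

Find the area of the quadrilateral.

Apply the surveyor's formula: 2A = Σ (x_i·y_{i+1} − x_{i+1}·y_i), indices taken mod 4.
Σ = (-35) + (-100) + (-103) + (3) = -235
Area = |Σ|/2 = 117.5.

117.5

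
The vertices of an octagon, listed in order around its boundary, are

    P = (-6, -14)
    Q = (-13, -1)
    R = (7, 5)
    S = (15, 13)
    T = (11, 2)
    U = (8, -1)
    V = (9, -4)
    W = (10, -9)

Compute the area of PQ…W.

308

Σ = (-176) + (-58) + (16) + (-113) + (-27) + (-23) + (-41) + (-194) = -616
Area = |Σ|/2 = 308.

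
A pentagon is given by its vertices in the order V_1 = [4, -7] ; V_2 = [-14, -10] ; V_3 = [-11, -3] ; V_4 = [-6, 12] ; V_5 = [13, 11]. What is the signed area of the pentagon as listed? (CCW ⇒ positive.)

Apply Gauss's area formula: 2A = Σ (x_i·y_{i+1} − x_{i+1}·y_i), indices taken mod 5.
Σ = (-138) + (-68) + (-150) + (-222) + (-135) = -713
Signed area = Σ/2 = -356.5 (negative ⇒ clockwise traversal).

-356.5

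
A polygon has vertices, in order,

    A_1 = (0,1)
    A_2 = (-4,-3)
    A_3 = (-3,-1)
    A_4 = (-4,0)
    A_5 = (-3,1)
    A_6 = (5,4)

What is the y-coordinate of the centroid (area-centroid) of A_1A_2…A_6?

16/21

Apply the surveyor's formula. First the cross-terms c_i = x_i·y_{i+1} − x_{i+1}·y_i:
  4, -5, -4, -4, -17, 5  ⇒  2A = -21, A = -10.5.
Then Σ (y_i + y_{i+1})·c_i = -48, so ȳ = -48 / (6·(-10.5)) = 16/21.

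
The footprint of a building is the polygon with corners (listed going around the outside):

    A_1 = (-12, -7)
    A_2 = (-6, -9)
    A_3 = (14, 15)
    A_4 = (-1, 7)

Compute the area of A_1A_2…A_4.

153

Apply the shoelace (surveyor's) formula: 2A = Σ (x_i·y_{i+1} − x_{i+1}·y_i), indices taken mod 4.
Cross-terms: 66, 36, 113, 91  ⇒  Σ = 306
Area = |Σ|/2 = 153.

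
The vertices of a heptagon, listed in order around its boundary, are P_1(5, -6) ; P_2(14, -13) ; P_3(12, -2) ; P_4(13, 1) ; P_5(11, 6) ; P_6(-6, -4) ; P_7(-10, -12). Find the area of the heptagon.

P_1→P_2: (5)(-13) − (14)(-6) = 19
P_2→P_3: (14)(-2) − (12)(-13) = 128
P_3→P_4: (12)(1) − (13)(-2) = 38
P_4→P_5: (13)(6) − (11)(1) = 67
P_5→P_6: (11)(-4) − (-6)(6) = -8
P_6→P_7: (-6)(-12) − (-10)(-4) = 32
P_7→P_1: (-10)(-6) − (5)(-12) = 120
Σ = 396
Area = |Σ|/2 = 198.

198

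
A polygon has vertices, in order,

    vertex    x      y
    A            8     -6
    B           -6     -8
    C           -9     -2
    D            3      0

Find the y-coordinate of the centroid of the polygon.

-524/129

Apply the shoelace (surveyor's) formula. First the cross-terms c_i = x_i·y_{i+1} − x_{i+1}·y_i:
  -100, -60, 6, -18  ⇒  2A = -172, A = -86.
Then Σ (y_i + y_{i+1})·c_i = 2096, so ȳ = 2096 / (6·(-86)) = -524/129.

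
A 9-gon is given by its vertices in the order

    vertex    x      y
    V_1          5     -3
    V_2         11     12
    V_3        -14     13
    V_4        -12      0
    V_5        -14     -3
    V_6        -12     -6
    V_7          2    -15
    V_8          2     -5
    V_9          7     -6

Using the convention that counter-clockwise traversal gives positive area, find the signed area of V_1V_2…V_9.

444

Apply the shoelace formula: 2A = Σ (x_i·y_{i+1} − x_{i+1}·y_i), indices taken mod 9.
V_1→V_2: (5)(12) − (11)(-3) = 93
V_2→V_3: (11)(13) − (-14)(12) = 311
V_3→V_4: (-14)(0) − (-12)(13) = 156
V_4→V_5: (-12)(-3) − (-14)(0) = 36
V_5→V_6: (-14)(-6) − (-12)(-3) = 48
V_6→V_7: (-12)(-15) − (2)(-6) = 192
V_7→V_8: (2)(-5) − (2)(-15) = 20
V_8→V_9: (2)(-6) − (7)(-5) = 23
V_9→V_1: (7)(-3) − (5)(-6) = 9
Σ = 888
Signed area = Σ/2 = 444 (positive ⇒ counter-clockwise traversal).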